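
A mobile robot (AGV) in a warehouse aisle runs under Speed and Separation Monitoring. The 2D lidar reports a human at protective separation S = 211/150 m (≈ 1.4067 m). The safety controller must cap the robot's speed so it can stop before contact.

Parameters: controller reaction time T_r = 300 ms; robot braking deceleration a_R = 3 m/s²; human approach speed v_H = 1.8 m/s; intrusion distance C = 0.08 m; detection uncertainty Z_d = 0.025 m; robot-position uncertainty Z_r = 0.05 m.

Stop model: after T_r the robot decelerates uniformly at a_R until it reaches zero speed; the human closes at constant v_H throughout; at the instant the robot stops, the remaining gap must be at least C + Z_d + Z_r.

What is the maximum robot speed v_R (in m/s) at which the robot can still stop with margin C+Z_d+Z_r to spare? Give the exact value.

v_R_max = 7/10 m/s = 0.7000 m/s

collect terms ⇒ (1/6)·v_R² + (9/10)·v_R + (-427/600) = 0
  disc = (9/10)² − 4·(1/6)·(-427/600) = 289/225 ; √disc = 17/15
  v_R = (−(9/10) + 17/15) / (2·(1/6)) = 7/10 m/s
check:
T_s = v_R/a_R = (7/10)/3 = 0.2333 s
robot covers v_R·T_r = 0.7000·0.3000 = 0.2100 m before braking
braking distance = 0.7000²/(2·3.0000) = 0.0817 m
human over T_r+T_s: 1.8000·(0.3000+0.2333) = 0.9600 m
margins: 0.0800+0.0250+0.0500 = 0.1550 m
sum ≈ 0.2100+0.0817+0.9600+0.1550 ≈ 1.4067 m = S ✓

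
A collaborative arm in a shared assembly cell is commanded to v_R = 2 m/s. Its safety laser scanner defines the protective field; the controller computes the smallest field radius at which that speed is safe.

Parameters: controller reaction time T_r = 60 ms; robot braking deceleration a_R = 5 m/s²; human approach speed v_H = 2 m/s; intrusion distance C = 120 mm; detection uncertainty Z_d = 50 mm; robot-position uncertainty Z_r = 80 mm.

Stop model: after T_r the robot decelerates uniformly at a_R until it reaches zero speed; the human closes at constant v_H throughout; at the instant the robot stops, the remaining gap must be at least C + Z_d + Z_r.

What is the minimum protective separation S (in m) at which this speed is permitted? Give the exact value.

S_min = 169/100 m = 1.6900 m

T_s = v_R/a_R = 2/5 = 0.4000 s
robot covers v_R·T_r = 2.0000·0.0600 = 0.1200 m before braking
robot covers 2.0000·0.4000 − ½·5.0000·0.4000² = 0.4000 m while stopping
human over T_r+T_s: 2.0000·(0.0600+0.4000) = 0.9200 m
C+Z_d+Z_r = 0.1200+0.0500+0.0800 = 0.2500 m
S_min ≈ 0.1200+0.4000+0.9200+0.2500  ⇒  S_min = 169/100 m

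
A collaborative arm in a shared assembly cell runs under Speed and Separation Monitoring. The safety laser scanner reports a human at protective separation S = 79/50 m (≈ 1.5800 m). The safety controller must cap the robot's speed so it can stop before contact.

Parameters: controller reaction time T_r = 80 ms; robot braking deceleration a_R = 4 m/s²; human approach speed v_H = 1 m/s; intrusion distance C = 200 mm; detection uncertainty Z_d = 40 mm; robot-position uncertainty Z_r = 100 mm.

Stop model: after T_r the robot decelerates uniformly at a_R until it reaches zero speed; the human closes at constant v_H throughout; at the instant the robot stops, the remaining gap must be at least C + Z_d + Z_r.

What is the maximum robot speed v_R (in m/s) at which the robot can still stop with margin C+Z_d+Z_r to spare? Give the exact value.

v_R_max = 2 m/s = 2.0000 m/s

at the boundary: (1/8)·v² + (33/100)·v + (-29/25) = 0
  disc = (33/100)² − 4·(1/8)·(-29/25) = 6889/10000 ; √disc = 83/100
  v_R = (−(33/100) + 83/100) / (2·(1/8)) = 2 m/s
check:
braking lasts T_s = 2/4 = 0.5000 s
robot in T_r: 2.0000·0.0800 = 0.1600 m
robot under decel: 2.0000²/(2·4.0000) = 0.5000 m
person approaches 1.0000·(0.0800+0.5000) = 0.5800 m
margins: 0.2000+0.0400+0.1000 = 0.3400 m
sum ≈ 0.1600+0.5000+0.5800+0.3400 ≈ 1.5800 m = S ✓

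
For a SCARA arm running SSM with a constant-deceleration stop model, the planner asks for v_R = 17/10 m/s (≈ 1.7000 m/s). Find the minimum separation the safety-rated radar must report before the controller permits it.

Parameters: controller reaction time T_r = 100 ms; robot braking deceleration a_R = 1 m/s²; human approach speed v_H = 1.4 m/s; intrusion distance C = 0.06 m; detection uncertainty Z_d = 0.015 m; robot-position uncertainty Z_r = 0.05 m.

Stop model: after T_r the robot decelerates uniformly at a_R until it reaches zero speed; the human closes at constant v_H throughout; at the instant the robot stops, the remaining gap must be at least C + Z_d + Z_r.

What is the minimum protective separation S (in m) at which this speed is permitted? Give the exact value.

T_s = v_R/a_R = (17/10)/1 = 1.7000 s
robot in T_r: 1.7000·0.1000 = 0.1700 m
braking distance = 1.7000²/(2·1.0000) = 1.4450 m
human over T_r+T_s: 1.4000·(0.1000+1.7000) = 2.5200 m
residual clearance needed = 0.0600+0.0150+0.0500 = 0.1250 m
S_min ≈ 0.1700+1.4450+2.5200+0.1250  ⇒  S_min = 213/50 m

S_min = 213/50 m = 4.2600 m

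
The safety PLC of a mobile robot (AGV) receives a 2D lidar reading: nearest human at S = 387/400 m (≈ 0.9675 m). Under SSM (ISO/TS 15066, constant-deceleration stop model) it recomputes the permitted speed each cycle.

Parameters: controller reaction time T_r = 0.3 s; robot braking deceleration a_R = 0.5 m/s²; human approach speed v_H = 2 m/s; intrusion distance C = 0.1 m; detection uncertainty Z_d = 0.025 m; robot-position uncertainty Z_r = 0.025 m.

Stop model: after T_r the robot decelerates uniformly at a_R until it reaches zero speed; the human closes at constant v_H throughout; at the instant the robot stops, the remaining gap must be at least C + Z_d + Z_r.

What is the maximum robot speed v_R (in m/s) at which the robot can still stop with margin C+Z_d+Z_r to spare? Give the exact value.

v_R_max = 1/20 m/s = 0.0500 m/s

quadratic (1)·v² + (43/10)·v + (-87/400) = 0
  disc = (43/10)² − 4·(1)·(-87/400) = 484/25 ; √disc = 22/5
  v_R = (−(43/10) + 22/5) / (2·(1)) = 1/20 m/s
check:
T_s = v_R/a_R = (1/20)/(1/2) = 0.1000 s
robot covers v_R·T_r = 0.0500·0.3000 = 0.0150 m before braking
braking distance = 0.0500²/(2·0.5000) = 0.0025 m
human over T_r+T_s: 2.0000·(0.3000+0.1000) = 0.8000 m
C+Z_d+Z_r = 0.1000+0.0250+0.0250 = 0.1500 m
sum ≈ 0.0150+0.0025+0.8000+0.1500 ≈ 0.9675 m = S ✓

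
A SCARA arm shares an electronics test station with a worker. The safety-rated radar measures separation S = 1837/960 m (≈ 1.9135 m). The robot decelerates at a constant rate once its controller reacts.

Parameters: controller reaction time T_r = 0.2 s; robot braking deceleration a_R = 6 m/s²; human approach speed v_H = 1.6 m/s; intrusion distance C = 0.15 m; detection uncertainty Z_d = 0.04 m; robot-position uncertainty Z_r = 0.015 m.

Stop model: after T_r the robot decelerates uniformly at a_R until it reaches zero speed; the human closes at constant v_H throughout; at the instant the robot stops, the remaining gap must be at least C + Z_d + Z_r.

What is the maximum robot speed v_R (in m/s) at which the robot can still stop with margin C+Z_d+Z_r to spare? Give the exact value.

v_R_max = 43/20 m/s = 2.1500 m/s

quadratic (1/12)·v² + (7/15)·v + (-1333/960) = 0
  disc = (7/15)² − 4·(1/12)·(-1333/960) = 1089/1600 ; √disc = 33/40
  v_R = (−(7/15) + 33/40) / (2·(1/12)) = 43/20 m/s
check:
stop time T_s = (43/20)/6 = 0.3583 s
reaction-phase robot travel = 2.1500·0.2000 = 0.4300 m
robot under decel: 2.1500²/(2·6.0000) = 0.3852 m
human over T_r+T_s: 1.6000·(0.2000+0.3583) = 0.8933 m
residual clearance needed = 0.1500+0.0400+0.0150 = 0.2050 m
sum ≈ 0.4300+0.3852+0.8933+0.2050 ≈ 1.9135 m = S ✓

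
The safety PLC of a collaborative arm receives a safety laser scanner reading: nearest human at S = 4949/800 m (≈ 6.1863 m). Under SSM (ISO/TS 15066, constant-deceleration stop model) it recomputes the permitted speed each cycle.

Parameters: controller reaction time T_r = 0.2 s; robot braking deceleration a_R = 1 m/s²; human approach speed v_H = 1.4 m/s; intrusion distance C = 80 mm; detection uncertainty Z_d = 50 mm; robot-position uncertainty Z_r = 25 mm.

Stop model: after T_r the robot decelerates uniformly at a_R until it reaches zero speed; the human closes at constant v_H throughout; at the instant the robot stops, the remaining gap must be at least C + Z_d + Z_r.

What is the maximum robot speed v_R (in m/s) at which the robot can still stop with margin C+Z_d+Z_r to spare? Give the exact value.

quadratic (1/2)·v² + (8/5)·v + (-4601/800) = 0
  disc = (8/5)² − 4·(1/2)·(-4601/800) = 225/16 ; √disc = 15/4
  v_R = (−(8/5) + 15/4) / (2·(1/2)) = 43/20 m/s
check:
stop time T_s = (43/20)/1 = 2.1500 s
reaction-phase robot travel = 2.1500·0.2000 = 0.4300 m
robot covers 2.1500·2.1500 − ½·1.0000·2.1500² = 2.3112 m while stopping
human closes 1.4000·2.3500 = 3.2900 m
margins: 0.0800+0.0500+0.0250 = 0.1550 m
sum ≈ 0.4300+2.3112+3.2900+0.1550 ≈ 6.1863 m = S ✓

v_R_max = 43/20 m/s = 2.1500 m/s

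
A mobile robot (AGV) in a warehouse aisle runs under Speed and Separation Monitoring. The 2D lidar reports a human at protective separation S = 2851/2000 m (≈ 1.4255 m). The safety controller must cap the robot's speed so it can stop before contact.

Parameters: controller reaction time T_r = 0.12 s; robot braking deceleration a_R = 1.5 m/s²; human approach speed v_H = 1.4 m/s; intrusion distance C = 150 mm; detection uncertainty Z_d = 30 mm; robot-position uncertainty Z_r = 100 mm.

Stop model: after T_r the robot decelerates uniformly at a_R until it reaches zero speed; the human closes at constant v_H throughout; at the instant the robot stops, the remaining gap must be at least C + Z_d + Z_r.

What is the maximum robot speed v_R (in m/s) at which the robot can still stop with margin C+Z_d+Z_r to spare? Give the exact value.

v_R_max = 3/4 m/s = 0.7500 m/s

quadratic (1/3)·v² + (79/75)·v + (-391/400) = 0
  disc = (79/75)² − 4·(1/3)·(-391/400) = 54289/22500 ; √disc = 233/150
  v_R = (−(79/75) + 233/150) / (2·(1/3)) = 3/4 m/s
check:
T_s = v_R/a_R = (3/4)/(3/2) = 0.5000 s
robot in T_r: 0.7500·0.1200 = 0.0900 m
robot under decel: 0.7500²/(2·1.5000) = 0.1875 m
human closes 1.4000·0.6200 = 0.8680 m
margins: 0.1500+0.0300+0.1000 = 0.2800 m
sum ≈ 0.0900+0.1875+0.8680+0.2800 ≈ 1.4255 m = S ✓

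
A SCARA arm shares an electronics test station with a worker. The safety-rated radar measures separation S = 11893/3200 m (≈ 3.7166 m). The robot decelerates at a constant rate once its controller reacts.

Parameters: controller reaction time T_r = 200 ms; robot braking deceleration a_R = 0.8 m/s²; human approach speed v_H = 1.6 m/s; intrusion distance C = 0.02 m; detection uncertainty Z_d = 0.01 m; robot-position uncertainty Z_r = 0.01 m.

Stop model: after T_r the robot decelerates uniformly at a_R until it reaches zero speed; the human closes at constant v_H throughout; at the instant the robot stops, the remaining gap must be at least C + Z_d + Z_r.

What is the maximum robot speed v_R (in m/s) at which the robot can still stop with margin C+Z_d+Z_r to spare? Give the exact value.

collect terms ⇒ (5/8)·v_R² + (11/5)·v_R + (-10741/3200) = 0
  disc = (11/5)² − 4·(5/8)·(-10741/3200) = 84681/6400 ; √disc = 291/80
  v_R = (−(11/5) + 291/80) / (2·(5/8)) = 23/20 m/s
check:
braking lasts T_s = (23/20)/(4/5) = 1.4375 s
robot in T_r: 1.1500·0.2000 = 0.2300 m
braking distance = 1.1500²/(2·0.8000) = 0.8266 m
person approaches 1.6000·(0.2000+1.4375) = 2.6200 m
margins: 0.0200+0.0100+0.0100 = 0.0400 m
sum ≈ 0.2300+0.8266+2.6200+0.0400 ≈ 3.7166 m = S ✓

v_R_max = 23/20 m/s = 1.1500 m/s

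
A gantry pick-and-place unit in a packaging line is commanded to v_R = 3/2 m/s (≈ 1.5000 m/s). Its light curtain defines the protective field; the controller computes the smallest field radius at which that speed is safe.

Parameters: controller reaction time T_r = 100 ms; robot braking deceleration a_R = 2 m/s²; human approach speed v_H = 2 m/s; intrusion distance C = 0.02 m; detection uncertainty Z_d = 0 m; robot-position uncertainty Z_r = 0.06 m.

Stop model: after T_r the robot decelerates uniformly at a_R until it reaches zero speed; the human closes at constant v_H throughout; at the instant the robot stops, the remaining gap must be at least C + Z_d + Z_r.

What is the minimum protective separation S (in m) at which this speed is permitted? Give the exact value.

braking lasts T_s = (3/2)/2 = 0.7500 s
robot covers v_R·T_r = 1.5000·0.1000 = 0.1500 m before braking
robot under decel: 1.5000²/(2·2.0000) = 0.5625 m
person approaches 2.0000·(0.1000+0.7500) = 1.7000 m
C+Z_d+Z_r = 0.0200+0.0000+0.0600 = 0.0800 m
S_min ≈ 0.1500+0.5625+1.7000+0.0800  ⇒  S_min = 997/400 m

S_min = 997/400 m = 2.4925 m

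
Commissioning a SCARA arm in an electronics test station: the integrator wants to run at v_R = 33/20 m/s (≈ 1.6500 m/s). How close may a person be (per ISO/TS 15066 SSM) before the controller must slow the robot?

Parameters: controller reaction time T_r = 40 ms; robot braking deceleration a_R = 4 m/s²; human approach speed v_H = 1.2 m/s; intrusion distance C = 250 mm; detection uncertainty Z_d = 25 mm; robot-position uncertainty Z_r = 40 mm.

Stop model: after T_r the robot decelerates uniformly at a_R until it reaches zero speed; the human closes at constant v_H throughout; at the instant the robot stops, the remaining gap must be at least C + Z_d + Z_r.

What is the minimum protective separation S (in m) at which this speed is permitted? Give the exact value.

S_min = 20229/16000 m = 1.2643 m

braking lasts T_s = (33/20)/4 = 0.4125 s
reaction-phase robot travel = 1.6500·0.0400 = 0.0660 m
robot under decel: 1.6500²/(2·4.0000) = 0.3403 m
human over T_r+T_s: 1.2000·(0.0400+0.4125) = 0.5430 m
residual clearance needed = 0.2500+0.0250+0.0400 = 0.3150 m
S_min ≈ 0.0660+0.3403+0.5430+0.3150  ⇒  S_min = 20229/16000 m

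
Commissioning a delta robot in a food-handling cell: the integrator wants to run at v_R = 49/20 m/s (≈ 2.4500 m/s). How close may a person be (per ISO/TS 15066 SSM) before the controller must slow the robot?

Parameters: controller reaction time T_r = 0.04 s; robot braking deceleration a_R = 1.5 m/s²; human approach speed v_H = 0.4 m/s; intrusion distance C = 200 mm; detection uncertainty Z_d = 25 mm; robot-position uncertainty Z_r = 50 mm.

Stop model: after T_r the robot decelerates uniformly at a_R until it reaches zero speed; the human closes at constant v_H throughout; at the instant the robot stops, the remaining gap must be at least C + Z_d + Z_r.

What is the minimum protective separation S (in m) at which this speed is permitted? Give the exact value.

S_min = 18259/6000 m = 3.0432 m

stop time T_s = (49/20)/(3/2) = 1.6333 s
reaction-phase robot travel = 2.4500·0.0400 = 0.0980 m
braking distance = 2.4500²/(2·1.5000) = 2.0008 m
human over T_r+T_s: 0.4000·(0.0400+1.6333) = 0.6693 m
C+Z_d+Z_r = 0.2000+0.0250+0.0500 = 0.2750 m
S_min ≈ 0.0980+2.0008+0.6693+0.2750  ⇒  S_min = 18259/6000 m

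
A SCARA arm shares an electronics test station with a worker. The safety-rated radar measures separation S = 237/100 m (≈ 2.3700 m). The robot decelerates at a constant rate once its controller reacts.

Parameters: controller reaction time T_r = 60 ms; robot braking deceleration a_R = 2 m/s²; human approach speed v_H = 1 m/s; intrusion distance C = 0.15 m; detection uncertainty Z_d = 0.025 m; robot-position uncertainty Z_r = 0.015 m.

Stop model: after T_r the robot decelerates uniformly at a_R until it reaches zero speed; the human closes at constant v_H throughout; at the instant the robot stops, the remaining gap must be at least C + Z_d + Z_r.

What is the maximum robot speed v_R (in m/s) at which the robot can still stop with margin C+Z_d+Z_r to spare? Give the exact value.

collect terms ⇒ (1/4)·v_R² + (14/25)·v_R + (-53/25) = 0
  disc = (14/25)² − 4·(1/4)·(-53/25) = 1521/625 ; √disc = 39/25
  v_R = (−(14/25) + 39/25) / (2·(1/4)) = 2 m/s
check:
T_s = v_R/a_R = 2/2 = 1.0000 s
reaction-phase robot travel = 2.0000·0.0600 = 0.1200 m
braking distance = 2.0000²/(2·2.0000) = 1.0000 m
human over T_r+T_s: 1.0000·(0.0600+1.0000) = 1.0600 m
C+Z_d+Z_r = 0.1500+0.0250+0.0150 = 0.1900 m
sum ≈ 0.1200+1.0000+1.0600+0.1900 ≈ 2.3700 m = S ✓

v_R_max = 2 m/s = 2.0000 m/s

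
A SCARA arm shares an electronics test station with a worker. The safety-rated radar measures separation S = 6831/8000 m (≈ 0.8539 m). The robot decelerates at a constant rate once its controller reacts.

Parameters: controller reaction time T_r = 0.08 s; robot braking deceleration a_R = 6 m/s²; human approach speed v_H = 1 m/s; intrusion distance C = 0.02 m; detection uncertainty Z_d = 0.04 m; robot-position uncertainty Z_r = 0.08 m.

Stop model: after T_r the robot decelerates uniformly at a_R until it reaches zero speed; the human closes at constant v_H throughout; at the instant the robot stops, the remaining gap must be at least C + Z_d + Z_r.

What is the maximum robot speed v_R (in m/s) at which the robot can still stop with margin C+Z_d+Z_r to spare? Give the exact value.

v_R_max = 33/20 m/s = 1.6500 m/s

collect terms ⇒ (1/12)·v_R² + (37/150)·v_R + (-5071/8000) = 0
  disc = (37/150)² − 4·(1/12)·(-5071/8000) = 97969/360000 ; √disc = 313/600
  v_R = (−(37/150) + 313/600) / (2·(1/12)) = 33/20 m/s
check:
stop time T_s = (33/20)/6 = 0.2750 s
robot in T_r: 1.6500·0.0800 = 0.1320 m
robot under decel: 1.6500²/(2·6.0000) = 0.2269 m
person approaches 1.0000·(0.0800+0.2750) = 0.3550 m
margins: 0.0200+0.0400+0.0800 = 0.1400 m
sum ≈ 0.1320+0.2269+0.3550+0.1400 ≈ 0.8539 m = S ✓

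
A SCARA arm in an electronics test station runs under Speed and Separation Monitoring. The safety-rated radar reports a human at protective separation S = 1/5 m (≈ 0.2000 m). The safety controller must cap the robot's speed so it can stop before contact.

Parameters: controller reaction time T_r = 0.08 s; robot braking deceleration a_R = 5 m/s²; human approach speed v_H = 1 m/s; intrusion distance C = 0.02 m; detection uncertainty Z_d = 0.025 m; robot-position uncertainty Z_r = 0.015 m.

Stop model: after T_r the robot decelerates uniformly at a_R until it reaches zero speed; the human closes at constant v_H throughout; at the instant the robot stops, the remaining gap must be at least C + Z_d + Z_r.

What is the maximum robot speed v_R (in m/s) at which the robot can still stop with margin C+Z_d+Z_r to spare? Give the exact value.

collect terms ⇒ (1/10)·v_R² + (7/25)·v_R + (-3/50) = 0
  disc = (7/25)² − 4·(1/10)·(-3/50) = 64/625 ; √disc = 8/25
  v_R = (−(7/25) + 8/25) / (2·(1/10)) = 1/5 m/s
check:
stop time T_s = (1/5)/5 = 0.0400 s
robot in T_r: 0.2000·0.0800 = 0.0160 m
robot under decel: 0.2000²/(2·5.0000) = 0.0040 m
person approaches 1.0000·(0.0800+0.0400) = 0.1200 m
margins: 0.0200+0.0250+0.0150 = 0.0600 m
sum ≈ 0.0160+0.0040+0.1200+0.0600 ≈ 0.2000 m = S ✓

v_R_max = 1/5 m/s = 0.2000 m/s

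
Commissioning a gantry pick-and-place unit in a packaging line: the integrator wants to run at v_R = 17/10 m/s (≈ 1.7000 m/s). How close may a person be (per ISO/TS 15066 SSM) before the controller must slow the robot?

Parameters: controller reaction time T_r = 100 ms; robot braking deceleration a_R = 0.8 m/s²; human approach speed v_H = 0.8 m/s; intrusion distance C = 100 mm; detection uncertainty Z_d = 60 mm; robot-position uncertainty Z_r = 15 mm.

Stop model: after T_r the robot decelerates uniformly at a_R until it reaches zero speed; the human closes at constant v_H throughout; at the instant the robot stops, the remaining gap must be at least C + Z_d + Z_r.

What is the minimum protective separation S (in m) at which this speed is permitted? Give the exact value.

stop time T_s = (17/10)/(4/5) = 2.1250 s
reaction-phase robot travel = 1.7000·0.1000 = 0.1700 m
robot covers 1.7000·2.1250 − ½·0.8000·2.1250² = 1.8062 m while stopping
human over T_r+T_s: 0.8000·(0.1000+2.1250) = 1.7800 m
residual clearance needed = 0.1000+0.0600+0.0150 = 0.1750 m
S_min ≈ 0.1700+1.8062+1.7800+0.1750  ⇒  S_min = 629/160 m

S_min = 629/160 m = 3.9312 m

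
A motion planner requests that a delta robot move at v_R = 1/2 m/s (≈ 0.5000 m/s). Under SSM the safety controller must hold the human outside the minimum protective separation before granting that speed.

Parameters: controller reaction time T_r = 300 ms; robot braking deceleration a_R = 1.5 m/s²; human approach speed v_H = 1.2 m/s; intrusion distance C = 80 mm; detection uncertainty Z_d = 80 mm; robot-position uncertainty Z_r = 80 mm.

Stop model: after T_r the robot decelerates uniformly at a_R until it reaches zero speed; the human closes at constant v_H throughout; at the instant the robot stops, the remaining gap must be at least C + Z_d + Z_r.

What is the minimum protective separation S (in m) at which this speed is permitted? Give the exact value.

S_min = 37/30 m = 1.2333 m

stop time T_s = (1/2)/(3/2) = 0.3333 s
robot in T_r: 0.5000·0.3000 = 0.1500 m
robot covers 0.5000·0.3333 − ½·1.5000·0.3333² = 0.0833 m while stopping
human closes 1.2000·0.6333 = 0.7600 m
C+Z_d+Z_r = 0.0800+0.0800+0.0800 = 0.2400 m
S_min ≈ 0.1500+0.0833+0.7600+0.2400  ⇒  S_min = 37/30 m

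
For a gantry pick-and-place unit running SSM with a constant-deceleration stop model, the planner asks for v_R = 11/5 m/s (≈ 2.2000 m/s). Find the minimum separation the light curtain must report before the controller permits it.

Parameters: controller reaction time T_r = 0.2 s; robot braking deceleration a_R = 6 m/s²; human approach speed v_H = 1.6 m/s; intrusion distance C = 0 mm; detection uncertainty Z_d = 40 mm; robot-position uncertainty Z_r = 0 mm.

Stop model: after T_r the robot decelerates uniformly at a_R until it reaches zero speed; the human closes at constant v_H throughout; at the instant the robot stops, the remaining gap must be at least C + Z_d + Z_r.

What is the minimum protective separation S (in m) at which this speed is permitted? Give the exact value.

braking lasts T_s = (11/5)/6 = 0.3667 s
robot covers v_R·T_r = 2.2000·0.2000 = 0.4400 m before braking
robot covers 2.2000·0.3667 − ½·6.0000·0.3667² = 0.4033 m while stopping
human closes 1.6000·0.5667 = 0.9067 m
residual clearance needed = 0.0000+0.0400+0.0000 = 0.0400 m
S_min ≈ 0.4400+0.4033+0.9067+0.0400  ⇒  S_min = 179/100 m

S_min = 179/100 m = 1.7900 m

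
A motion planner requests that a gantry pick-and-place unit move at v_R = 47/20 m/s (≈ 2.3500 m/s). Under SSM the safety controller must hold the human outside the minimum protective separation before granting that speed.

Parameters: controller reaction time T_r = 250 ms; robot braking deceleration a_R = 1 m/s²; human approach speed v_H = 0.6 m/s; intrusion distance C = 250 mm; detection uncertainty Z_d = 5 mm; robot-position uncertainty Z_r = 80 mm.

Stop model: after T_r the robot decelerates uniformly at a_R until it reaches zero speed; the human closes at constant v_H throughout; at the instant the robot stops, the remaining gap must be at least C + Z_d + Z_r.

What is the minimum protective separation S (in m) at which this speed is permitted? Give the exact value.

S_min = 839/160 m = 5.2438 m

T_s = v_R/a_R = (47/20)/1 = 2.3500 s
robot covers v_R·T_r = 2.3500·0.2500 = 0.5875 m before braking
robot under decel: 2.3500²/(2·1.0000) = 2.7612 m
human closes 0.6000·2.6000 = 1.5600 m
residual clearance needed = 0.2500+0.0050+0.0800 = 0.3350 m
S_min ≈ 0.5875+2.7612+1.5600+0.3350  ⇒  S_min = 839/160 m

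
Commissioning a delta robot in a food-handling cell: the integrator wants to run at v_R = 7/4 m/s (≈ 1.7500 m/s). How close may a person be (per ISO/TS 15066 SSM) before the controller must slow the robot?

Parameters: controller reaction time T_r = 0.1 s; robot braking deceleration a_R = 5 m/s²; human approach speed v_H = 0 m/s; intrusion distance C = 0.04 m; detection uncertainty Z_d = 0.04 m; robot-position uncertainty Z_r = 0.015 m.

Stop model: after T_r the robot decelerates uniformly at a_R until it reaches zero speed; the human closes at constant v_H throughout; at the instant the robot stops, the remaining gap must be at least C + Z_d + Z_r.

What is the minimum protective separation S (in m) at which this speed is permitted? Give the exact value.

S_min = 461/800 m = 0.5763 m

T_s = v_R/a_R = (7/4)/5 = 0.3500 s
robot in T_r: 1.7500·0.1000 = 0.1750 m
braking distance = 1.7500²/(2·5.0000) = 0.3063 m
person approaches 0.0000·(0.1000+0.3500) = 0.0000 m
C+Z_d+Z_r = 0.0400+0.0400+0.0150 = 0.0950 m
S_min ≈ 0.1750+0.3063+0.0000+0.0950  ⇒  S_min = 461/800 m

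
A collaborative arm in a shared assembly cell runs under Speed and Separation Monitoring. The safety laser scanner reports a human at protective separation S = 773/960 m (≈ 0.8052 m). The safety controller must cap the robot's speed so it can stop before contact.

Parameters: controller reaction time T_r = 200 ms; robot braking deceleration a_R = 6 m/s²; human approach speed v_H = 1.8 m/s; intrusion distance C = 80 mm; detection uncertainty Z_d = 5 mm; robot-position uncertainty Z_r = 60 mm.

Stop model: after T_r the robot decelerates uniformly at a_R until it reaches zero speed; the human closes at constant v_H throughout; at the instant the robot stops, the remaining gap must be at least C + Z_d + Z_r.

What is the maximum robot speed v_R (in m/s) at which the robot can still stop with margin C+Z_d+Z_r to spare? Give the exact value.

quadratic (1/12)·v² + (1/2)·v + (-1441/4800) = 0
  disc = (1/2)² − 4·(1/12)·(-1441/4800) = 5041/14400 ; √disc = 71/120
  v_R = (−(1/2) + 71/120) / (2·(1/12)) = 11/20 m/s
check:
braking lasts T_s = (11/20)/6 = 0.0917 s
robot in T_r: 0.5500·0.2000 = 0.1100 m
braking distance = 0.5500²/(2·6.0000) = 0.0252 m
human over T_r+T_s: 1.8000·(0.2000+0.0917) = 0.5250 m
C+Z_d+Z_r = 0.0800+0.0050+0.0600 = 0.1450 m
sum ≈ 0.1100+0.0252+0.5250+0.1450 ≈ 0.8052 m = S ✓

v_R_max = 11/20 m/s = 0.5500 m/s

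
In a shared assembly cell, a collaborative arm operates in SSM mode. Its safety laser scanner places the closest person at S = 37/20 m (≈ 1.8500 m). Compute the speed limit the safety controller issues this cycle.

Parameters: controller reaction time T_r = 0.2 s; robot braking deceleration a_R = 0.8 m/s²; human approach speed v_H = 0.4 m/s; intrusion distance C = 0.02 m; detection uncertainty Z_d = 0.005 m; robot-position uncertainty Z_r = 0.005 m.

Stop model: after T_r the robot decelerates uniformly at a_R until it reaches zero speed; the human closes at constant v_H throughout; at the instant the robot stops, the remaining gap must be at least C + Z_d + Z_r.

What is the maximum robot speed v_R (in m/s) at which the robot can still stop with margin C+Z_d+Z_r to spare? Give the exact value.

quadratic (5/8)·v² + (7/10)·v + (-87/50) = 0
  disc = (7/10)² − 4·(5/8)·(-87/50) = 121/25 ; √disc = 11/5
  v_R = (−(7/10) + 11/5) / (2·(5/8)) = 6/5 m/s
check:
T_s = v_R/a_R = (6/5)/(4/5) = 1.5000 s
reaction-phase robot travel = 1.2000·0.2000 = 0.2400 m
braking distance = 1.2000²/(2·0.8000) = 0.9000 m
person approaches 0.4000·(0.2000+1.5000) = 0.6800 m
residual clearance needed = 0.0200+0.0050+0.0050 = 0.0300 m
sum ≈ 0.2400+0.9000+0.6800+0.0300 ≈ 1.8500 m = S ✓

v_R_max = 6/5 m/s = 1.2000 m/s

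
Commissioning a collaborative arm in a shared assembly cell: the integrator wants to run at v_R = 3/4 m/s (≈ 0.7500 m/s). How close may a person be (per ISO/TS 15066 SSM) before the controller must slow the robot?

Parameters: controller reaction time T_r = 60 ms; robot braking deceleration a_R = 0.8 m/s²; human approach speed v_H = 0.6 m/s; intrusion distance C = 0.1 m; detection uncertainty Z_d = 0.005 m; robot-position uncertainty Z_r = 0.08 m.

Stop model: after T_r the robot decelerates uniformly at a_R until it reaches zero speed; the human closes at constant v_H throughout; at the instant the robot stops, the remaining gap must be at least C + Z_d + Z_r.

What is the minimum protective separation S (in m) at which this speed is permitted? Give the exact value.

stop time T_s = (3/4)/(4/5) = 0.9375 s
robot in T_r: 0.7500·0.0600 = 0.0450 m
robot covers 0.7500·0.9375 − ½·0.8000·0.9375² = 0.3516 m while stopping
person approaches 0.6000·(0.0600+0.9375) = 0.5985 m
residual clearance needed = 0.1000+0.0050+0.0800 = 0.1850 m
S_min ≈ 0.0450+0.3516+0.5985+0.1850  ⇒  S_min = 18881/16000 m

S_min = 18881/16000 m = 1.1801 m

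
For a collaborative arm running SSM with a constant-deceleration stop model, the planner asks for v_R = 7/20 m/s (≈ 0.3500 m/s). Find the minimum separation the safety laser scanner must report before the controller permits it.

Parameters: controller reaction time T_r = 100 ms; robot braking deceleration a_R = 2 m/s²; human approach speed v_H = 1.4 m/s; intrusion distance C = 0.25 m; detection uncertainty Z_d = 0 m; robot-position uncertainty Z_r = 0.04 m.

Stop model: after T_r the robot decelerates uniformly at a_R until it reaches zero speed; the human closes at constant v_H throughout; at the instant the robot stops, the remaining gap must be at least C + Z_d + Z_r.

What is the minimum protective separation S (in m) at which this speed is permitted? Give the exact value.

S_min = 237/320 m = 0.7406 m

stop time T_s = (7/20)/2 = 0.1750 s
reaction-phase robot travel = 0.3500·0.1000 = 0.0350 m
robot covers 0.3500·0.1750 − ½·2.0000·0.1750² = 0.0306 m while stopping
human over T_r+T_s: 1.4000·(0.1000+0.1750) = 0.3850 m
residual clearance needed = 0.2500+0.0000+0.0400 = 0.2900 m
S_min ≈ 0.0350+0.0306+0.3850+0.2900  ⇒  S_min = 237/320 m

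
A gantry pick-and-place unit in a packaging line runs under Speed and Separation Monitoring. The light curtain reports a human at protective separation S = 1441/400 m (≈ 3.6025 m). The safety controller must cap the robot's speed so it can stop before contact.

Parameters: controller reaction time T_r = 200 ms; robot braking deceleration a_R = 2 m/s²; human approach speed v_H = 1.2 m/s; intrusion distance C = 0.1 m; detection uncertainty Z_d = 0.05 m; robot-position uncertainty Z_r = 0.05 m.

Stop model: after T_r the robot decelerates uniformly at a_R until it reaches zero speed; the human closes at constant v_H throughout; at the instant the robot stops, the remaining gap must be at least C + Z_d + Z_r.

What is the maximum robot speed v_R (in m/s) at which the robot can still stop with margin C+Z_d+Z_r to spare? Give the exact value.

quadratic (1/4)·v² + (4/5)·v + (-253/80) = 0
  disc = (4/5)² − 4·(1/4)·(-253/80) = 1521/400 ; √disc = 39/20
  v_R = (−(4/5) + 39/20) / (2·(1/4)) = 23/10 m/s
check:
braking lasts T_s = (23/10)/2 = 1.1500 s
reaction-phase robot travel = 2.3000·0.2000 = 0.4600 m
robot under decel: 2.3000²/(2·2.0000) = 1.3225 m
human closes 1.2000·1.3500 = 1.6200 m
residual clearance needed = 0.1000+0.0500+0.0500 = 0.2000 m
sum ≈ 0.4600+1.3225+1.6200+0.2000 ≈ 3.6025 m = S ✓

v_R_max = 23/10 m/s = 2.3000 m/s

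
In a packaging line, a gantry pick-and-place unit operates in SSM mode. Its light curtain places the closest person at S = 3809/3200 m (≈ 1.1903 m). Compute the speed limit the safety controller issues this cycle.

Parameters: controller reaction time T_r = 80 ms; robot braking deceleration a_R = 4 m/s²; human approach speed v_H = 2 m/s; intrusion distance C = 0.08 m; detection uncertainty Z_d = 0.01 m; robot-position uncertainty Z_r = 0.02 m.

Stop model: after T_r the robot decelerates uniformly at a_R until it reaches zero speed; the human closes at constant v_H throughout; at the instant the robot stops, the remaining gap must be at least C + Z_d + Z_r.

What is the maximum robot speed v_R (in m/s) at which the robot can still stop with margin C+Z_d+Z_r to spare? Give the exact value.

at the boundary: (1/8)·v² + (29/50)·v + (-589/640) = 0
  disc = (29/50)² − 4·(1/8)·(-589/640) = 127449/160000 ; √disc = 357/400
  v_R = (−(29/50) + 357/400) / (2·(1/8)) = 5/4 m/s
check:
braking lasts T_s = (5/4)/4 = 0.3125 s
reaction-phase robot travel = 1.2500·0.0800 = 0.1000 m
braking distance = 1.2500²/(2·4.0000) = 0.1953 m
human closes 2.0000·0.3925 = 0.7850 m
margins: 0.0800+0.0100+0.0200 = 0.1100 m
sum ≈ 0.1000+0.1953+0.7850+0.1100 ≈ 1.1903 m = S ✓

v_R_max = 5/4 m/s = 1.2500 m/s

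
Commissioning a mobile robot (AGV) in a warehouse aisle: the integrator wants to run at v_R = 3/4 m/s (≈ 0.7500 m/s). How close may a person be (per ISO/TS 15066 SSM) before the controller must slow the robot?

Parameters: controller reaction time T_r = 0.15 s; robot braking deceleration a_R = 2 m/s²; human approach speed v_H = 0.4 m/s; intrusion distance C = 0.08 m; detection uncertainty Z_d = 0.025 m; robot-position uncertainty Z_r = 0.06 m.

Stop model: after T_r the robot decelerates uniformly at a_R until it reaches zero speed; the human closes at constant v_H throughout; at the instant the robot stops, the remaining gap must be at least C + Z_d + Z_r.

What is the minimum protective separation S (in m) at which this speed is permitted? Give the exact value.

braking lasts T_s = (3/4)/2 = 0.3750 s
reaction-phase robot travel = 0.7500·0.1500 = 0.1125 m
braking distance = 0.7500²/(2·2.0000) = 0.1406 m
human over T_r+T_s: 0.4000·(0.1500+0.3750) = 0.2100 m
C+Z_d+Z_r = 0.0800+0.0250+0.0600 = 0.1650 m
S_min ≈ 0.1125+0.1406+0.2100+0.1650  ⇒  S_min = 201/320 m

S_min = 201/320 m = 0.6281 m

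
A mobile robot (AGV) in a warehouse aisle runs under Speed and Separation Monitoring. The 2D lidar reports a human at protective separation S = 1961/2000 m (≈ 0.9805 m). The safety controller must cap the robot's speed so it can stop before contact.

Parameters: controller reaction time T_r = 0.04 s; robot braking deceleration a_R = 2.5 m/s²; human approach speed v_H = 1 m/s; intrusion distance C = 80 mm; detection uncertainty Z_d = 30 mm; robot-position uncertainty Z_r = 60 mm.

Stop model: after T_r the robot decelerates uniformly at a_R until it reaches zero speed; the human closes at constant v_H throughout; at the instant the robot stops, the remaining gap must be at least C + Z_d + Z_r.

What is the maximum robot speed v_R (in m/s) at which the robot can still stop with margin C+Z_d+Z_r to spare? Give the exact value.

collect terms ⇒ (1/5)·v_R² + (11/25)·v_R + (-1541/2000) = 0
  disc = (11/25)² − 4·(1/5)·(-1541/2000) = 81/100 ; √disc = 9/10
  v_R = (−(11/25) + 9/10) / (2·(1/5)) = 23/20 m/s
check:
stop time T_s = (23/20)/(5/2) = 0.4600 s
robot covers v_R·T_r = 1.1500·0.0400 = 0.0460 m before braking
braking distance = 1.1500²/(2·2.5000) = 0.2645 m
human closes 1.0000·0.5000 = 0.5000 m
margins: 0.0800+0.0300+0.0600 = 0.1700 m
sum ≈ 0.0460+0.2645+0.5000+0.1700 ≈ 0.9805 m = S ✓

v_R_max = 23/20 m/s = 1.1500 m/s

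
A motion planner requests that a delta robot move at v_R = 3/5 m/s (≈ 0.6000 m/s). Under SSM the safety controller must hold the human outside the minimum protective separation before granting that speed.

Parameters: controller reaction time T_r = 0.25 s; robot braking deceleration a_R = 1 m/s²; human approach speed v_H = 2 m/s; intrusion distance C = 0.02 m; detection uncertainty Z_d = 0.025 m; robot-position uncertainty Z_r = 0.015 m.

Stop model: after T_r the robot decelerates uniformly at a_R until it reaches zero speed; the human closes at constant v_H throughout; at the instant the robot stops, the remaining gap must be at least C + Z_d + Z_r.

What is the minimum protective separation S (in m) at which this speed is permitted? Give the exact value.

braking lasts T_s = (3/5)/1 = 0.6000 s
robot in T_r: 0.6000·0.2500 = 0.1500 m
braking distance = 0.6000²/(2·1.0000) = 0.1800 m
person approaches 2.0000·(0.2500+0.6000) = 1.7000 m
margins: 0.0200+0.0250+0.0150 = 0.0600 m
S_min ≈ 0.1500+0.1800+1.7000+0.0600  ⇒  S_min = 209/100 m

S_min = 209/100 m = 2.0900 m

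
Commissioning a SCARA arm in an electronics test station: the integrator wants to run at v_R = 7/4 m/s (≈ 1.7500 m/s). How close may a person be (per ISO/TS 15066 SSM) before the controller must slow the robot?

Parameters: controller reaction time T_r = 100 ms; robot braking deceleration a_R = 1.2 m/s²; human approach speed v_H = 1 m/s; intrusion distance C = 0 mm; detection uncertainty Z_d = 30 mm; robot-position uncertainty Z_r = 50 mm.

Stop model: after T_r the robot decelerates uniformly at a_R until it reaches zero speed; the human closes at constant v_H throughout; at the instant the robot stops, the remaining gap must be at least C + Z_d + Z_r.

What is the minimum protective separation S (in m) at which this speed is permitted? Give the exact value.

stop time T_s = (7/4)/(6/5) = 1.4583 s
robot covers v_R·T_r = 1.7500·0.1000 = 0.1750 m before braking
robot covers 1.7500·1.4583 − ½·1.2000·1.4583² = 1.2760 m while stopping
human closes 1.0000·1.5583 = 1.5583 m
residual clearance needed = 0.0000+0.0300+0.0500 = 0.0800 m
S_min ≈ 0.1750+1.2760+1.5583+0.0800  ⇒  S_min = 4943/1600 m

S_min = 4943/1600 m = 3.0894 m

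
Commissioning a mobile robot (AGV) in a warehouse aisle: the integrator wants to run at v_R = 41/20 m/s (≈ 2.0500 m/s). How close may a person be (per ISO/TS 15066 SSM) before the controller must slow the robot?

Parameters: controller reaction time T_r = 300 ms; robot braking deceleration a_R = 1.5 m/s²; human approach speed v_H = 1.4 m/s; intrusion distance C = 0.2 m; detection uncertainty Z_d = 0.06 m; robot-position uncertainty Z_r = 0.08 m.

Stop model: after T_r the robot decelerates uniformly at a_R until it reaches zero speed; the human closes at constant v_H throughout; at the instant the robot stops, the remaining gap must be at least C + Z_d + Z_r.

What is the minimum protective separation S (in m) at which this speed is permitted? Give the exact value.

S_min = 5627/1200 m = 4.6892 m

stop time T_s = (41/20)/(3/2) = 1.3667 s
robot in T_r: 2.0500·0.3000 = 0.6150 m
braking distance = 2.0500²/(2·1.5000) = 1.4008 m
person approaches 1.4000·(0.3000+1.3667) = 2.3333 m
margins: 0.2000+0.0600+0.0800 = 0.3400 m
S_min ≈ 0.6150+1.4008+2.3333+0.3400  ⇒  S_min = 5627/1200 m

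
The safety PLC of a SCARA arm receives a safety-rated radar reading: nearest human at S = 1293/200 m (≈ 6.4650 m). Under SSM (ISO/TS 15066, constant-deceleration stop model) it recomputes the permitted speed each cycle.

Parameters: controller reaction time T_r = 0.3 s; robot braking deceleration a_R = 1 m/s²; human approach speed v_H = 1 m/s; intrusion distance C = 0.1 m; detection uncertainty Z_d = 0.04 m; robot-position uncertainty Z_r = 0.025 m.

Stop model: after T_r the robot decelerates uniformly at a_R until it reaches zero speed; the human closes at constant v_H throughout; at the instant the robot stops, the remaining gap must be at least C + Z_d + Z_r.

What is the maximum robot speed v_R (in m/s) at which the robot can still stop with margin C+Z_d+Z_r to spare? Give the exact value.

quadratic (1/2)·v² + (13/10)·v + (-6) = 0
  disc = (13/10)² − 4·(1/2)·(-6) = 1369/100 ; √disc = 37/10
  v_R = (−(13/10) + 37/10) / (2·(1/2)) = 12/5 m/s
check:
T_s = v_R/a_R = (12/5)/1 = 2.4000 s
reaction-phase robot travel = 2.4000·0.3000 = 0.7200 m
braking distance = 2.4000²/(2·1.0000) = 2.8800 m
human over T_r+T_s: 1.0000·(0.3000+2.4000) = 2.7000 m
residual clearance needed = 0.1000+0.0400+0.0250 = 0.1650 m
sum ≈ 0.7200+2.8800+2.7000+0.1650 ≈ 6.4650 m = S ✓

v_R_max = 12/5 m/s = 2.4000 m/s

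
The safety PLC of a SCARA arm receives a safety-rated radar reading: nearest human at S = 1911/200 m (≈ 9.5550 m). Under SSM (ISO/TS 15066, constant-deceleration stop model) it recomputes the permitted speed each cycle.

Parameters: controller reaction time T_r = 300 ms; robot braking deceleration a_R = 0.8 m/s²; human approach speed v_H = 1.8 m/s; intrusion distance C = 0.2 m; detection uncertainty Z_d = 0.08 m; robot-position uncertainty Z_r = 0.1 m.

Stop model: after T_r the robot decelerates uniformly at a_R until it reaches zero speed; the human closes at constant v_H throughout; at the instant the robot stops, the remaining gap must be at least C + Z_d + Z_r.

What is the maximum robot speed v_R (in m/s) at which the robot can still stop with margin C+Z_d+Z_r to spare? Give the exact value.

quadratic (5/8)·v² + (51/20)·v + (-1727/200) = 0
  disc = (51/20)² − 4·(5/8)·(-1727/200) = 2809/100 ; √disc = 53/10
  v_R = (−(51/20) + 53/10) / (2·(5/8)) = 11/5 m/s
check:
T_s = v_R/a_R = (11/5)/(4/5) = 2.7500 s
reaction-phase robot travel = 2.2000·0.3000 = 0.6600 m
robot under decel: 2.2000²/(2·0.8000) = 3.0250 m
person approaches 1.8000·(0.3000+2.7500) = 5.4900 m
residual clearance needed = 0.2000+0.0800+0.1000 = 0.3800 m
sum ≈ 0.6600+3.0250+5.4900+0.3800 ≈ 9.5550 m = S ✓

v_R_max = 11/5 m/s = 2.2000 m/s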